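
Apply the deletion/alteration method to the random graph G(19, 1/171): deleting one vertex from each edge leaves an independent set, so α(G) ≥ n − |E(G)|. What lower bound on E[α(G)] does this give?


E[|E(G)|] = C(19, 2)·p = 171 · (1/171) = 1.
E[α(G)] ≥ n − E[|E(G)|] = 19 − 1 = 18.
Numerically: ≈ 18.0000.
(This is only a lower bound; the true E[α(G)] may be larger.)

E[α(G)] ≥ 18 ≈ 18.0000.


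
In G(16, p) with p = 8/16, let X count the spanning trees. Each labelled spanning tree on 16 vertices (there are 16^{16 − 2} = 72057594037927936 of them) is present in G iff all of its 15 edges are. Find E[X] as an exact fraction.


K_16 has 16^{16 − 2} = 72057594037927936 labelled spanning trees.
For each such spanning tree H, let X_H = 1 if all 15 edges of H are present in G. Then P[X_H = 1] = p^{15} = (1/2)^{15} = 1/32768.
By linearity: E[X] = Σ_H E[X_H] = 72057594037927936 · p^{15} = 72057594037927936 · 1/32768 = 2199023255552.
Numerically: E[X] ≈ 2.19902e+12.

E[X] = 72057594037927936 · (1/2)^{15} = 2199023255552 ≈ 2.19902e+12.


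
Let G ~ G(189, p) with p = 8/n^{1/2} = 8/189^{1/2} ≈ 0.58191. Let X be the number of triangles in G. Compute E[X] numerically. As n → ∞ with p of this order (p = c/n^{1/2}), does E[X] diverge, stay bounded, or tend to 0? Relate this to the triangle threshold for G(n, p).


Number of potential triangles: C(189, 3) = 1107414.
Each occurs with probability p³ ≈ (0.58191)³ ≈ 1.9705037e-01.
By linearity: E[X] = C(189, 3)·p³ ≈ 1107414 · 1.9705037e-01 ≈ 218216.33846.
Since α = 1/2 < 1, p = c/n^{1/2} ≫ 1/n is above the triangle threshold p ~ 1/n. Asymptotically E[X] ~ (c³/6)·n^{3(1−α)} = (8³/6)·n^{1.5} → ∞; triangles are abundant w.h.p.

E[X] ≈ 218216.33846; in regime p = Θ(1/n^{1/2}) E[X] diverges (above the triangle threshold p ~ 1/n).


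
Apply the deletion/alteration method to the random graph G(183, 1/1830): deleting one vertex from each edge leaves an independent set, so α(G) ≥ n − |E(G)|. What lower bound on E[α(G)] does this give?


E[|E(G)|] = C(183, 2)·p = 16653 · (1/1830) = 91/10.
E[α(G)] ≥ n − E[|E(G)|] = 183 − 91/10 = 1739/10.
Numerically: ≈ 173.90000.
(This is only a lower bound; the true E[α(G)] may be larger.)

E[α(G)] ≥ 1739/10 ≈ 173.90000.


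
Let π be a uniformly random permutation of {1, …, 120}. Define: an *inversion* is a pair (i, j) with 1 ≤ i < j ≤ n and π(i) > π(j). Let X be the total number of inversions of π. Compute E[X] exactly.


Write X = Σ X_I over the C(120, 2) = 7140 pairs i < j, with X_I the indicator of one inversion.
There are 7140 indicators.
For each fixed pair i < j, the values π(i) and π(j) are two distinct elements of {1, …, 120} in uniformly random order; by symmetry P[π(i) > π(j)] = 1/2.
By linearity: E[X] = 7140 · (1/2) = C(120, 2) · (1/2) = 7140/2 = 3570 ≈ 3570.000000.

E[X] = 3570 = 3570.000000.


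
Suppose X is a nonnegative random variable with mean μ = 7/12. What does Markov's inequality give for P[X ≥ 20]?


μ = E[X] = 7/12, a = 20.
Markov: P[X ≥ 20] ≤ μ/a = (7/12)/20 = 7/240.
Numerically: ≈ 0.02917.
(Since a = 20 > μ = 0.58333, the bound 7/240 is < 1 and informative.)

P[X ≥ 20] ≤ 7/240 ≈ 0.02917.


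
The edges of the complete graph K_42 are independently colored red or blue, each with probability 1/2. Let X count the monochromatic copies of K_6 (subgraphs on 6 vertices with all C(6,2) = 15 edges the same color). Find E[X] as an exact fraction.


Let X = Σ_S X_S over the C(42, 6) = 5245786 subsets S of size 6, where X_S = 1 if the K_6 on S is monochromatic.
For a fixed S, the K_6 on S has C(6, 2) = 15 edges. P[all 15 edges red] = (1/2)^15, and likewise for blue, so P[monochromatic] = 2·(1/2)^15 = 2^{1 − 15} = 1/16384.
By linearity: E[X] = C(42, 6) · 2^{1 − 15} = 5245786 · 1/16384 = 2622893/8192.
Numerically: E[X] ≈ 320.17737.

E[X] = C(42,6)·2^(1−C(6,2)) = 2622893/8192 ≈ 320.17737.


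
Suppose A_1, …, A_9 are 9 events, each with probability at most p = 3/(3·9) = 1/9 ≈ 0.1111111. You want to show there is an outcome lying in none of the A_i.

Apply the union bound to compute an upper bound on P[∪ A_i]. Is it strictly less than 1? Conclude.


Union bound: P[∪_{i=1}^{9} A_i] ≤ Σ_i P[A_i] ≤ 9·p = 9·(1/9) = 1.
Numerically: 1 ≈ 1.0000000.
Is 1 < 1? NO.
Since the bound 1 is ≥ 1, the union bound is uninformative here; it does NOT by itself certify existence.

9·p = 1 ≈ 1.0000000; existence NOT certified by the union bound.


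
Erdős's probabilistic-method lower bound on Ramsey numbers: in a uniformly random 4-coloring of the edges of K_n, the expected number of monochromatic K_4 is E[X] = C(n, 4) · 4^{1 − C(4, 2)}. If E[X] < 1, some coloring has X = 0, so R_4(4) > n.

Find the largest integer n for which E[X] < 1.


We need C(n, 4) · 4^{1 − 6} < 1, i.e. C(n, 4) < 4^{6 − 1} = 1024.
Check values of n near the boundary:
  n = 12: C(12, 4) = 495; 495 < 1024? YES
  n = 13: C(13, 4) = 715; 715 < 1024? YES
  n = 14: C(14, 4) = 1001; 1001 < 1024? YES
  n = 15: C(15, 4) = 1365; 1365 < 1024? NO
The largest n with C(n, 4) < 1024 is n = 14 (where E[X] = 1001/1024 ≈ 0.977539). Hence R_4(4) > 14, i.e. R_4(4) ≥ 15.

Largest n = 14; hence R_4(4) > 14.


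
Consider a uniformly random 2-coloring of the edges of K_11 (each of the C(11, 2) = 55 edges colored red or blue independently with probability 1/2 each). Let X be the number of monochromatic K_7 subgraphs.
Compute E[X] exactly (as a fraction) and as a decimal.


Let X = Σ_S X_S over the C(11, 7) = 330 subsets S of size 7, where X_S = 1 if the K_7 on S is monochromatic.
For a fixed S, the K_7 on S has C(7, 2) = 21 edges. P[all 21 edges red] = (1/2)^21, and likewise for blue, so P[monochromatic] = 2·(1/2)^21 = 2^{1 − 21} = 1/1048576.
By linearity of expectation: E[X] = C(11, 7) · 2^{1 − 21} = 330 · 1/1048576 = 165/524288.
Numerically: E[X] ≈ 0.0003.

E[X] = C(11,7)·2^(1−C(7,2)) = 165/524288 ≈ 0.0003.


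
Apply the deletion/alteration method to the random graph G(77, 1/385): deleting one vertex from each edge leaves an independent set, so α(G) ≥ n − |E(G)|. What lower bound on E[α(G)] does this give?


E[|E(G)|] = C(77, 2)·p = 2926 · (1/385) = 38/5.
E[α(G)] ≥ n − E[|E(G)|] = 77 − 38/5 = 347/5.
Numerically: ≈ 69.400000.
(This is only a lower bound; the true E[α(G)] may be larger.)

E[α(G)] ≥ 347/5 ≈ 69.400000.


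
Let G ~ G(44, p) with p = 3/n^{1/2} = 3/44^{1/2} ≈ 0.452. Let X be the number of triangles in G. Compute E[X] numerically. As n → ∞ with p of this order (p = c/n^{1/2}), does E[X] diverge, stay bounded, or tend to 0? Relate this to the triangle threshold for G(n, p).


Number of potential triangles: C(44, 3) = 13244.
Each occurs with probability p³ ≈ (0.452)³ ≈ 9.25092e-02.
By linearity: E[X] = C(44, 3)·p³ ≈ 13244 · 9.25092e-02 ≈ 1225.191.
Since α = 1/2 < 1, p = c/n^{1/2} ≫ 1/n is above the triangle threshold p ~ 1/n. Asymptotically E[X] ~ (c³/6)·n^{3(1−α)} = (3³/6)·n^{1.5} → ∞; triangles are abundant w.h.p.

E[X] ≈ 1225.191; in regime p = Θ(1/n^{1/2}) E[X] diverges (above the triangle threshold p ~ 1/n).


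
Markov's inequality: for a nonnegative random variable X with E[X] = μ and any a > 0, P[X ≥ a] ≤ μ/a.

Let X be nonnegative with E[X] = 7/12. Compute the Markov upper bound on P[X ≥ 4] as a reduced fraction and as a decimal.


μ = E[X] = 7/12, a = 4.
Markov: P[X ≥ 4] ≤ μ/a = (7/12)/4 = 7/48.
Numerically: ≈ 0.146.
(Since a = 4 > μ = 0.583, the bound 7/48 is < 1 and informative.)

P[X ≥ 4] ≤ 7/48 ≈ 0.146.


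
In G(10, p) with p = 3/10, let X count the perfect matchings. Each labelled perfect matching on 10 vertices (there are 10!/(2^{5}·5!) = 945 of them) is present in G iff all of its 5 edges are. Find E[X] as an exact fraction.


K_10 has 10!/(2^{5}·5!) = 945 labelled perfect matchings.
For each such perfect matching H, let X_H = 1 if all 5 edges of H are present in G. Then P[X_H = 1] = p^{5} = (3/10)^{5} = 243/100000.
Summing the indicators: E[X] = Σ_H E[X_H] = 945 · p^{5} = 945 · 243/100000 = 45927/20000.
Numerically: E[X] ≈ 2.2963.

E[X] = 945 · (3/10)^{5} = 45927/20000 ≈ 2.2963.


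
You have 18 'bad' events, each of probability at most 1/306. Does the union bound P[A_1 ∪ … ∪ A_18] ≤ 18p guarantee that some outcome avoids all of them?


Union bound: P[∪_{i=1}^{18} A_i] ≤ Σ_i P[A_i] ≤ 18·p = 18·(1/306) = 1/17.
Numerically: 1/17 ≈ 0.0588235.
Is 1/17 < 1? YES.
Since P[∪ A_i] ≤ 1/17 < 1, the complement has P[∩ A_i^c] ≥ 1 − 1/17 = 16/17 > 0, so some outcome avoids every A_i.

18·p = 1/17 ≈ 0.0588235; existence CERTIFIED by the union bound.


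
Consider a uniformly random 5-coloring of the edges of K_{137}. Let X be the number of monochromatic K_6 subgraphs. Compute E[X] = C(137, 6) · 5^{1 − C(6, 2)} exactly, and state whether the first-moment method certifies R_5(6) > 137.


E[X] = C(137, 6) · 5^{1 − 15} = 8218472724 · 5^{−14} = 8218472724/6103515625.
As a reduced fraction: E[X] = 8218472724/6103515625 ≈ 1.346515.
Is E[X] < 1? NO.
Since E[X] ≥ 1, the first-moment bound is inconclusive at n = 137; it does NOT by itself certify R_5(6) > 137.

E[X] = 8218472724/6103515625 ≈ 1.346515; E[X] ≥ 1; first-moment method inconclusive here.


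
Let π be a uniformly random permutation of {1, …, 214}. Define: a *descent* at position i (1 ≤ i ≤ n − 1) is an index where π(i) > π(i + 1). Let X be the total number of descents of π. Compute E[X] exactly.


Write X = Σ X_I over i = 1, …, 213, with X_I the indicator of one descent.
There are 213 indicators.
For each fixed i, the pair (π(i), π(i+1)) is a uniformly random ordered pair of distinct values from {1, …, 214}; by symmetry P[π(i) > π(i+1)] = 1/2.
By linearity: E[X] = 213 · (1/2) = (214 − 1) · (1/2) = 213/2 ≈ 106.500000.

E[X] = 213/2 = 106.500000.


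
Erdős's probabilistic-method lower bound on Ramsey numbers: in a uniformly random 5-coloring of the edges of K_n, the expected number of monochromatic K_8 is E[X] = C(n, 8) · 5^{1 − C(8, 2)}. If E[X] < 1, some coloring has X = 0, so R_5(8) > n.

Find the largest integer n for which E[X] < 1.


We need C(n, 8) · 5^{1 − 28} < 1, i.e. C(n, 8) < 5^{28 − 1} = 7450580596923828125.
Check values of n near the boundary:
  n = 858: C(858, 8) = 7049584530256467771; 7049584530256467771 < 7450580596923828125? YES
  n = 859: C(859, 8) = 7115855595170747139; 7115855595170747139 < 7450580596923828125? YES
  n = 860: C(860, 8) = 7182671140665308145; 7182671140665308145 < 7450580596923828125? YES
  n = 861: C(861, 8) = 7250034996615275865; 7250034996615275865 < 7450580596923828125? YES
  n = 862: C(862, 8) = 7317951015318931845; 7317951015318931845 < 7450580596923828125? YES
  n = 863: C(863, 8) = 7386423071602617757; 7386423071602617757 < 7450580596923828125? YES
  n = 864: C(864, 8) = 7455455062926006708; 7455455062926006708 < 7450580596923828125? NO
  n = 865: C(865, 8) = 7525050909487743060; 7525050909487743060 < 7450580596923828125? NO
The largest n with C(n, 8) < 7450580596923828125 is n = 863 (where E[X] = 7386423071602617757/7450580596923828125 ≈ 0.9913889). Hence R_5(8) > 863, i.e. R_5(8) ≥ 864.

Largest n = 863; hence R_5(8) > 863.


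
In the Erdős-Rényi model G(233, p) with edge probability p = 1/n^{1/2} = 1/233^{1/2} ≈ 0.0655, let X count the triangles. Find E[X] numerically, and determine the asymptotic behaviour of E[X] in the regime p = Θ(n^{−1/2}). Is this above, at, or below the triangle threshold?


Number of potential triangles: C(233, 3) = 2081156.
Each occurs with probability p³ ≈ (0.0655)³ ≈ 2.81168e-04.
By linearity: E[X] = C(233, 3)·p³ ≈ 2081156 · 2.81168e-04 ≈ 585.155.
Since α = 1/2 < 1, p = c/n^{1/2} ≫ 1/n is above the triangle threshold p ~ 1/n. Asymptotically E[X] ~ (c³/6)·n^{3(1−α)} = (1³/6)·n^{1.5} → ∞; triangles are abundant w.h.p.

E[X] ≈ 585.155; in regime p = Θ(1/n^{1/2}) E[X] diverges (above the triangle threshold p ~ 1/n).


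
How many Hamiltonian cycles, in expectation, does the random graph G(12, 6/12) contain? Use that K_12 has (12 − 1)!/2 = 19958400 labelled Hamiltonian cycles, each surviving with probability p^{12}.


K_12 has (12 − 1)!/2 = 19958400 labelled Hamiltonian cycles.
For each such Hamiltonian cycle H, let X_H = 1 if all 12 edges of H are present in G. Then P[X_H = 1] = p^{12} = (1/2)^{12} = 1/4096.
By linearity: E[X] = Σ_H E[X_H] = 19958400 · p^{12} = 19958400 · 1/4096 = 155925/32.
Numerically: E[X] ≈ 4873.

E[X] = 19958400 · (1/2)^{12} = 155925/32 ≈ 4873.


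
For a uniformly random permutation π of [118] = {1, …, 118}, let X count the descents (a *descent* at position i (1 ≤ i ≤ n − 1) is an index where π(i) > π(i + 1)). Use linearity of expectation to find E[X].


Write X = Σ X_I over i = 1, …, 117, with X_I the indicator of one descent.
There are 117 indicators.
For each fixed i, the pair (π(i), π(i+1)) is a uniformly random ordered pair of distinct values from {1, …, 118}; by symmetry P[π(i) > π(i+1)] = 1/2.
By linearity: E[X] = 117 · (1/2) = (118 − 1) · (1/2) = 117/2 ≈ 58.5000.

E[X] = 117/2 = 58.5000.


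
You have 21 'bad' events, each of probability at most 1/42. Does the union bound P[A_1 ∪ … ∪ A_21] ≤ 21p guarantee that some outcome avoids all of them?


Union bound: P[∪_{i=1}^{21} A_i] ≤ Σ_i P[A_i] ≤ 21·p = 21·(1/42) = 1/2.
Numerically: 1/2 ≈ 0.50000.
Is 1/2 < 1? YES.
Since P[∪ A_i] ≤ 1/2 < 1, the complement has P[∩ A_i^c] ≥ 1 − 1/2 = 1/2 > 0, so some outcome avoids every A_i.

21·p = 1/2 ≈ 0.50000; existence CERTIFIED by the union bound.


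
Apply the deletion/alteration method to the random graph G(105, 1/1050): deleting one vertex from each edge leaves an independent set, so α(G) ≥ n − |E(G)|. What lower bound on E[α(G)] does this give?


E[|E(G)|] = C(105, 2)·p = 5460 · (1/1050) = 26/5.
E[α(G)] ≥ n − E[|E(G)|] = 105 − 26/5 = 499/5.
Numerically: ≈ 99.8000.
(This is only a lower bound; the true E[α(G)] may be larger.)

E[α(G)] ≥ 499/5 ≈ 99.8000.


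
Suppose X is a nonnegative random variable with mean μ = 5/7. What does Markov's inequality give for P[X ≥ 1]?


μ = E[X] = 5/7, a = 1.
Markov: P[X ≥ 1] ≤ μ/a = (5/7)/1 = 5/7.
Numerically: ≈ 0.71429.
(Since a = 1 > μ = 0.71429, the bound 5/7 is < 1 and informative.)

P[X ≥ 1] ≤ 5/7 ≈ 0.71429.


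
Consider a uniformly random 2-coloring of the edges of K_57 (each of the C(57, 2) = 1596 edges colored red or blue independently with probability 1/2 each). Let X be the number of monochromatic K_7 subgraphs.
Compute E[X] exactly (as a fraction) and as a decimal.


Let X = Σ_S X_S over the C(57, 7) = 264385836 subsets S of size 7, where X_S = 1 if the K_7 on S is monochromatic.
For a fixed S, the K_7 on S has C(7, 2) = 21 edges. P[all 21 edges red] = (1/2)^21, and likewise for blue, so P[monochromatic] = 2·(1/2)^21 = 2^{1 − 21} = 1/1048576.
By linearity of expectation: E[X] = C(57, 7) · 2^{1 − 21} = 264385836 · 1/1048576 = 66096459/262144.
Numerically: E[X] ≈ 252.1380.

E[X] = C(57,7)·2^(1−C(7,2)) = 66096459/262144 ≈ 252.1380.


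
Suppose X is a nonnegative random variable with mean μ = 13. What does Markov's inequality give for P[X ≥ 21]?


μ = E[X] = 13, a = 21.
Markov: P[X ≥ 21] ≤ μ/a = (13)/21 = 13/21.
Numerically: ≈ 0.6190.
(Since a = 21 > μ = 13.0000, the bound 13/21 is < 1 and informative.)

P[X ≥ 21] ≤ 13/21 ≈ 0.6190.


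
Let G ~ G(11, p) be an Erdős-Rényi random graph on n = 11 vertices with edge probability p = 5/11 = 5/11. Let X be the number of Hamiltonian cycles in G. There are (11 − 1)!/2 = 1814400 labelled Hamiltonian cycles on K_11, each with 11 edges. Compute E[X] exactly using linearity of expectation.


K_11 has (11 − 1)!/2 = 1814400 labelled Hamiltonian cycles.
For each such Hamiltonian cycle H, let X_H = 1 if all 11 edges of H are present in G. Then P[X_H = 1] = p^{11} = (5/11)^{11} = 48828125/285311670611.
By linearity: E[X] = Σ_H E[X_H] = 1814400 · p^{11} = 1814400 · 48828125/285311670611 = 88593750000000/285311670611.
Numerically: E[X] ≈ 310.5.

E[X] = 1814400 · (5/11)^{11} = 88593750000000/285311670611 ≈ 310.5.


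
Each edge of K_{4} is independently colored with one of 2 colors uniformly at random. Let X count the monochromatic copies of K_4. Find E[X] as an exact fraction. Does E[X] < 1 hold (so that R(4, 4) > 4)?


E[X] = C(4, 4) · 2^{1 − 6} = 1 · 2^{−5} = 1/32.
As a reduced fraction: E[X] = 1/32 ≈ 0.03125.
Is E[X] < 1? YES.
Since E[X] < 1, there exists a 2-coloring of K_{4} with no monochromatic K_4; hence R(4, 4) > 4.

E[X] = 1/32 ≈ 0.03125; E[X] < 1, so R(4, 4) > 4.


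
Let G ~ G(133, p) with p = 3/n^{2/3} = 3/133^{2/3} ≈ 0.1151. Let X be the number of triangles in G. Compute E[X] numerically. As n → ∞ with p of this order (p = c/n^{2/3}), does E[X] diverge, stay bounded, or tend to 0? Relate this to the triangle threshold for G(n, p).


Number of potential triangles: C(133, 3) = 383306.
Each occurs with probability p³ ≈ (0.1151)³ ≈ 1.526372e-03.
By linearity: E[X] = C(133, 3)·p³ ≈ 383306 · 1.526372e-03 ≈ 585.0677.
Since α = 2/3 < 1, p = c/n^{2/3} ≫ 1/n is above the triangle threshold p ~ 1/n. Asymptotically E[X] ~ (c³/6)·n^{3(1−α)} = (3³/6)·n^{1} → ∞; triangles are abundant w.h.p.

E[X] ≈ 585.0677; in regime p = Θ(1/n^{2/3}) E[X] diverges (above the triangle threshold p ~ 1/n).


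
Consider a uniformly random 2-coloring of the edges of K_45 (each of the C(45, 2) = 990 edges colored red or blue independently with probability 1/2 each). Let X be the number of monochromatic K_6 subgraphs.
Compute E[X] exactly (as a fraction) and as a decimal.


Let X = Σ_S X_S over the C(45, 6) = 8145060 subsets S of size 6, where X_S = 1 if the K_6 on S is monochromatic.
For a fixed S, the K_6 on S has C(6, 2) = 15 edges. P[all 15 edges red] = (1/2)^15, and likewise for blue, so P[monochromatic] = 2·(1/2)^15 = 2^{1 − 15} = 1/16384.
Summing: E[X] = C(45, 6) · 2^{1 − 15} = 8145060 · 1/16384 = 2036265/4096.
Numerically: E[X] ≈ 497.135.

E[X] = C(45,6)·2^(1−C(6,2)) = 2036265/4096 ≈ 497.135.


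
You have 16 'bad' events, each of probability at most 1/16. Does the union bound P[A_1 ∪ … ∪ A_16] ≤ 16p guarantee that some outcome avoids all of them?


Union bound: P[∪_{i=1}^{16} A_i] ≤ Σ_i P[A_i] ≤ 16·p = 16·(1/16) = 1.
Numerically: 1 ≈ 1.00000.
Is 1 < 1? NO.
Since the bound 1 is ≥ 1, the union bound is uninformative here; it does NOT by itself certify existence.

16·p = 1 ≈ 1.00000; existence NOT certified by the union bound.


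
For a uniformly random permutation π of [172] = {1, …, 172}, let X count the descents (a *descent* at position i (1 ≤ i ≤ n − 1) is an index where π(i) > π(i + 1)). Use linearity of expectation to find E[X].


Write X = Σ X_I over i = 1, …, 171, with X_I the indicator of one descent.
There are 171 indicators.
For each fixed i, the pair (π(i), π(i+1)) is a uniformly random ordered pair of distinct values from {1, …, 172}; by symmetry P[π(i) > π(i+1)] = 1/2.
By linearity: E[X] = 171 · (1/2) = (172 − 1) · (1/2) = 171/2 ≈ 85.500.

E[X] = 171/2 = 85.500.


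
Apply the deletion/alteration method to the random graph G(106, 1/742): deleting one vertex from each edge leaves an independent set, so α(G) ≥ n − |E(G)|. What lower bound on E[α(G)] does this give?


E[|E(G)|] = C(106, 2)·p = 5565 · (1/742) = 15/2.
E[α(G)] ≥ n − E[|E(G)|] = 106 − 15/2 = 197/2.
Numerically: ≈ 98.500000.
(This is only a lower bound; the true E[α(G)] may be larger.)

E[α(G)] ≥ 197/2 ≈ 98.500000.


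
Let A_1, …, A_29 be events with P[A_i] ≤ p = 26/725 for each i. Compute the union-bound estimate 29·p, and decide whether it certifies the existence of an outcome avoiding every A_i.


Union bound: P[∪_{i=1}^{29} A_i] ≤ Σ_i P[A_i] ≤ 29·p = 29·(26/725) = 26/25.
Numerically: 26/25 ≈ 1.04000.
Is 26/25 < 1? NO.
Since the bound 26/25 is ≥ 1, the union bound is uninformative here; it does NOT by itself certify existence.

29·p = 26/25 ≈ 1.04000; existence NOT certified by the union bound.


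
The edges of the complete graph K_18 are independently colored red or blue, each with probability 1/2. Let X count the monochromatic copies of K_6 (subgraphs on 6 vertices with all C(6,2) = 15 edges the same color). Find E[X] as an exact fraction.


Let X = Σ_S X_S over the C(18, 6) = 18564 subsets S of size 6, where X_S = 1 if the K_6 on S is monochromatic.
For a fixed S, the K_6 on S has C(6, 2) = 15 edges. P[all 15 edges red] = (1/2)^15, and likewise for blue, so P[monochromatic] = 2·(1/2)^15 = 2^{1 − 15} = 1/16384.
By linearity of expectation: E[X] = C(18, 6) · 2^{1 − 15} = 18564 · 1/16384 = 4641/4096.
Numerically: E[X] ≈ 1.1331.

E[X] = C(18,6)·2^(1−C(6,2)) = 4641/4096 ≈ 1.1331.


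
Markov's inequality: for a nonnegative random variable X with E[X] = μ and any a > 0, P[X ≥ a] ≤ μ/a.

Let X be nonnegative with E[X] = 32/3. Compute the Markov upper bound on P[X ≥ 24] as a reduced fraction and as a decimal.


μ = E[X] = 32/3, a = 24.
Markov: P[X ≥ 24] ≤ μ/a = (32/3)/24 = 4/9.
Numerically: ≈ 0.44444.
(Since a = 24 > μ = 10.66667, the bound 4/9 is < 1 and informative.)

P[X ≥ 24] ≤ 4/9 ≈ 0.44444.


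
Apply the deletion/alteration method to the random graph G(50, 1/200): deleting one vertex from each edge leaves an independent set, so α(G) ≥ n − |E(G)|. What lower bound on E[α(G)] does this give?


E[|E(G)|] = C(50, 2)·p = 1225 · (1/200) = 49/8.
E[α(G)] ≥ n − E[|E(G)|] = 50 − 49/8 = 351/8.
Numerically: ≈ 43.875.
(This is only a lower bound; the true E[α(G)] may be larger.)

E[α(G)] ≥ 351/8 ≈ 43.875.


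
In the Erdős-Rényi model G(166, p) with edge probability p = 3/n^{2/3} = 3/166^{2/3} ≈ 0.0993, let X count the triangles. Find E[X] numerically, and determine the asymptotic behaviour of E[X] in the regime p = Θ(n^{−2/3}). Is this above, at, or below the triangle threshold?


Number of potential triangles: C(166, 3) = 748660.
Each occurs with probability p³ ≈ (0.0993)³ ≈ 9.79823e-04.
By linearity: E[X] = C(166, 3)·p³ ≈ 748660 · 9.79823e-04 ≈ 733.554.
Since α = 2/3 < 1, p = c/n^{2/3} ≫ 1/n is above the triangle threshold p ~ 1/n. Asymptotically E[X] ~ (c³/6)·n^{3(1−α)} = (3³/6)·n^{1} → ∞; triangles are abundant w.h.p.

E[X] ≈ 733.554; in regime p = Θ(1/n^{2/3}) E[X] diverges (above the triangle threshold p ~ 1/n).


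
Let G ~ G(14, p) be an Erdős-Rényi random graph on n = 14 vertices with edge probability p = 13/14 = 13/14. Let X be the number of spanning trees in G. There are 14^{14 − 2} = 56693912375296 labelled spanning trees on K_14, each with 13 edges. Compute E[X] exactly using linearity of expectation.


K_14 has 14^{14 − 2} = 56693912375296 labelled spanning trees.
For each such spanning tree H, let X_H = 1 if all 13 edges of H are present in G. Then P[X_H = 1] = p^{13} = (13/14)^{13} = 302875106592253/793714773254144.
By linearity of expectation: E[X] = Σ_H E[X_H] = 56693912375296 · p^{13} = 56693912375296 · 302875106592253/793714773254144 = 302875106592253/14.
Numerically: E[X] ≈ 2.163e+13.

E[X] = 56693912375296 · (13/14)^{13} = 302875106592253/14 ≈ 2.163e+13.


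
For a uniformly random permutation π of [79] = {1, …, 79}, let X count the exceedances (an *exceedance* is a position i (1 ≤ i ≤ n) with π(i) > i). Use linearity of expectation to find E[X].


Write X = Σ_{i=1}^{79} X_i, where X_i = 1_{π(i) > i}.
For each fixed i, π(i) is uniform over {1, …, 79} (marginal of a uniform permutation), so P[π(i) > i] = (n − i)/n. Summing: Σ_{i=1}^{79} (n − i)/n = (0 + 1 + … + 78)/79 = 79(79 − 1)/(2·79) = (79 − 1)/2.
Hence E[X] = Σ_{i=1}^{79} (79 − i)/79 = 39 ≈ 39.00000.

E[X] = 39 = 39.00000.


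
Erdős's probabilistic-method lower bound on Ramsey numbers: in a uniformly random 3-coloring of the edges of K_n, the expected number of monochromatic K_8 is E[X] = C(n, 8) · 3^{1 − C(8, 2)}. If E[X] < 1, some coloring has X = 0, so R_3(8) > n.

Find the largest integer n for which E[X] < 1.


We need C(n, 8) · 3^{1 − 28} < 1, i.e. C(n, 8) < 3^{28 − 1} = 7625597484987.
Check values of n near the boundary:
  n = 153: C(153, 8) = 6183023199255; 6183023199255 < 7625597484987? YES
  n = 154: C(154, 8) = 6521818990995; 6521818990995 < 7625597484987? YES
  n = 155: C(155, 8) = 6876747915675; 6876747915675 < 7625597484987? YES
  n = 156: C(156, 8) = 7248464019225; 7248464019225 < 7625597484987? YES
  n = 157: C(157, 8) = 7637643295425; 7637643295425 < 7625597484987? NO
The largest n with C(n, 8) < 7625597484987 is n = 156 (where E[X] = 805384891025/847288609443 ≈ 0.95054). Hence R_3(8) > 156, i.e. R_3(8) ≥ 157.

Largest n = 156; hence R_3(8) > 156.


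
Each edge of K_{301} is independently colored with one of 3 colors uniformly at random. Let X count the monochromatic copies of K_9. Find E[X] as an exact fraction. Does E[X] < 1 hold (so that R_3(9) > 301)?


E[X] = C(301, 9) · 3^{1 − 36} = 49533303936090975 · 3^{−35} = 49533303936090975/50031545098999707.
As a reduced fraction: E[X] = 16511101312030325/16677181699666569 ≈ 0.9900.
Is E[X] < 1? YES.
Since E[X] < 1, there exists a 3-coloring of K_{301} with no monochromatic K_9; hence R_3(9) > 301.

E[X] = 16511101312030325/16677181699666569 ≈ 0.9900; E[X] < 1, so R_3(9) > 301.


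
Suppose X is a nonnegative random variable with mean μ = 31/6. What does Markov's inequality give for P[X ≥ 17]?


μ = E[X] = 31/6, a = 17.
Markov: P[X ≥ 17] ≤ μ/a = (31/6)/17 = 31/102.
Numerically: ≈ 0.30392.
(Since a = 17 > μ = 5.16667, the bound 31/102 is < 1 and informative.)

P[X ≥ 17] ≤ 31/102 ≈ 0.30392.


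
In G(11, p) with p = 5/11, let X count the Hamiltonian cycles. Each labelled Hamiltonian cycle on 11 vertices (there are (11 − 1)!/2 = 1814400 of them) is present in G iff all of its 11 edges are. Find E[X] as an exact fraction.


K_11 has (11 − 1)!/2 = 1814400 labelled Hamiltonian cycles.
For each such Hamiltonian cycle H, let X_H = 1 if all 11 edges of H are present in G. Then P[X_H = 1] = p^{11} = (5/11)^{11} = 48828125/285311670611.
By linearity: E[X] = Σ_H E[X_H] = 1814400 · p^{11} = 1814400 · 48828125/285311670611 = 88593750000000/285311670611.
Numerically: E[X] ≈ 311.

E[X] = 1814400 · (5/11)^{11} = 88593750000000/285311670611 ≈ 311.


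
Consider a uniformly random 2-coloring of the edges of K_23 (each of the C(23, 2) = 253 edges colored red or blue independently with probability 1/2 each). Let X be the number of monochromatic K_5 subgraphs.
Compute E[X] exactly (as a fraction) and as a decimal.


Let X = Σ_S X_S over the C(23, 5) = 33649 subsets S of size 5, where X_S = 1 if the K_5 on S is monochromatic.
For a fixed S, the K_5 on S has C(5, 2) = 10 edges. P[all 10 edges red] = (1/2)^10, and likewise for blue, so P[monochromatic] = 2·(1/2)^10 = 2^{1 − 10} = 1/512.
Summing: E[X] = C(23, 5) · 2^{1 − 10} = 33649 · 1/512 = 33649/512.
Numerically: E[X] ≈ 65.7207.

E[X] = C(23,5)·2^(1−C(5,2)) = 33649/512 ≈ 65.7207.


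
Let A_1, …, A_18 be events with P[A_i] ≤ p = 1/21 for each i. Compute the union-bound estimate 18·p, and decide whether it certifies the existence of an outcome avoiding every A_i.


Union bound: P[∪_{i=1}^{18} A_i] ≤ Σ_i P[A_i] ≤ 18·p = 18·(1/21) = 6/7.
Numerically: 6/7 ≈ 0.85714.
Is 6/7 < 1? YES.
Since P[∪ A_i] ≤ 6/7 < 1, the complement has P[∩ A_i^c] ≥ 1 − 6/7 = 1/7 > 0, so some outcome avoids every A_i.

18·p = 6/7 ≈ 0.85714; existence CERTIFIED by the union bound.


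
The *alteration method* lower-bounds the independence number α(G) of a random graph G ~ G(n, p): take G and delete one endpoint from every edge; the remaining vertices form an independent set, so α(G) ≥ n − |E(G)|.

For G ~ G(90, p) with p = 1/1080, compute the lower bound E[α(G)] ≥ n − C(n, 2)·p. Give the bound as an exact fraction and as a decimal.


E[|E(G)|] = C(90, 2)·p = 4005 · (1/1080) = 89/24.
E[α(G)] ≥ n − E[|E(G)|] = 90 − 89/24 = 2071/24.
Numerically: ≈ 86.29167.
(This is only a lower bound; the true E[α(G)] may be larger.)

E[α(G)] ≥ 2071/24 ≈ 86.29167.


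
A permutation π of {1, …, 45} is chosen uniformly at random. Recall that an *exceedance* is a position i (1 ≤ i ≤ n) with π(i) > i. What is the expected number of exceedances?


Write X = Σ_{i=1}^{45} X_i, where X_i = 1_{π(i) > i}.
For each fixed i, π(i) is uniform over {1, …, 45} (marginal of a uniform permutation), so P[π(i) > i] = (n − i)/n. Summing: Σ_{i=1}^{45} (n − i)/n = (0 + 1 + … + 44)/45 = 45(45 − 1)/(2·45) = (45 − 1)/2.
Hence E[X] = Σ_{i=1}^{45} (45 − i)/45 = 22 ≈ 22.0000.

E[X] = 22 = 22.0000.


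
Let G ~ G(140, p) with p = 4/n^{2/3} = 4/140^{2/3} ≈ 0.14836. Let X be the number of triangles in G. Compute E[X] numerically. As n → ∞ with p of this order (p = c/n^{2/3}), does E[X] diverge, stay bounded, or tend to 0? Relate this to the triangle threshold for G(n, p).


Number of potential triangles: C(140, 3) = 447580.
Each occurs with probability p³ ≈ (0.14836)³ ≈ 3.2653061e-03.
By linearity: E[X] = C(140, 3)·p³ ≈ 447580 · 3.2653061e-03 ≈ 1461.48571.
Since α = 2/3 < 1, p = c/n^{2/3} ≫ 1/n is above the triangle threshold p ~ 1/n. Asymptotically E[X] ~ (c³/6)·n^{3(1−α)} = (4³/6)·n^{1} → ∞; triangles are abundant w.h.p.

E[X] ≈ 1461.48571; in regime p = Θ(1/n^{2/3}) E[X] diverges (above the triangle threshold p ~ 1/n).


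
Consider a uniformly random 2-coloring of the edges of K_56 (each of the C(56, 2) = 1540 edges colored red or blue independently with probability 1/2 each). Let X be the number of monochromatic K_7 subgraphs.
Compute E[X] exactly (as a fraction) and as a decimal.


Let X = Σ_S X_S over the C(56, 7) = 231917400 subsets S of size 7, where X_S = 1 if the K_7 on S is monochromatic.
For a fixed S, the K_7 on S has C(7, 2) = 21 edges. P[all 21 edges red] = (1/2)^21, and likewise for blue, so P[monochromatic] = 2·(1/2)^21 = 2^{1 − 21} = 1/1048576.
By linearity of expectation: E[X] = C(56, 7) · 2^{1 − 21} = 231917400 · 1/1048576 = 28989675/131072.
Numerically: E[X] ≈ 221.173668.

E[X] = C(56,7)·2^(1−C(7,2)) = 28989675/131072 ≈ 221.173668.


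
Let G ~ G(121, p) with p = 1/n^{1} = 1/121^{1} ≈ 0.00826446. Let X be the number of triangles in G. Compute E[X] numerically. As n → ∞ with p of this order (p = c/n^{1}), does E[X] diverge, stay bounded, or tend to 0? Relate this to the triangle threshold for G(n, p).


Number of potential triangles: C(121, 3) = 287980.
Each occurs with probability p³ ≈ (0.00826446)³ ≈ 5.64473930e-07.
By linearity: E[X] = C(121, 3)·p³ ≈ 287980 · 5.64473930e-07 ≈ 0.162557.
Here α = 1, so p = 1/n is exactly at the triangle threshold p ~ 1/n. Asymptotically E[X] → c³/6 = 1³/6 = 1/6 ≈ 0.166667, a bounded constant. In this regime the triangle count is asymptotically Poisson(c³/6).

E[X] ≈ 0.162557; in regime p = Θ(1/n^{1}) E[X] stays bounded (at the triangle threshold p ~ 1/n).


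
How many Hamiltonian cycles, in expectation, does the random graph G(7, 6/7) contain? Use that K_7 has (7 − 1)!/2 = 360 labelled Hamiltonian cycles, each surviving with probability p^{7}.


K_7 has (7 − 1)!/2 = 360 labelled Hamiltonian cycles.
For each such Hamiltonian cycle H, let X_H = 1 if all 7 edges of H are present in G. Then P[X_H = 1] = p^{7} = (6/7)^{7} = 279936/823543.
By linearity: E[X] = Σ_H E[X_H] = 360 · p^{7} = 360 · 279936/823543 = 100776960/823543.
Numerically: E[X] ≈ 122.37.

E[X] = 360 · (6/7)^{7} = 100776960/823543 ≈ 122.37.


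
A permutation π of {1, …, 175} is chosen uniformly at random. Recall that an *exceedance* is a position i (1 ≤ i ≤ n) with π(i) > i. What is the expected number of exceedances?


Write X = Σ_{i=1}^{175} X_i, where X_i = 1_{π(i) > i}.
For each fixed i, π(i) is uniform over {1, …, 175} (marginal of a uniform permutation), so P[π(i) > i] = (n − i)/n. Summing: Σ_{i=1}^{175} (n − i)/n = (0 + 1 + … + 174)/175 = 175(175 − 1)/(2·175) = (175 − 1)/2.
Hence E[X] = Σ_{i=1}^{175} (175 − i)/175 = 87 ≈ 87.000000.

E[X] = 87 = 87.000000.


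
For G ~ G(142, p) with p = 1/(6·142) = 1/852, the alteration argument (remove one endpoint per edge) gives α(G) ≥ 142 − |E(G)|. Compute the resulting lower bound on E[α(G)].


E[|E(G)|] = C(142, 2)·p = 10011 · (1/852) = 47/4.
E[α(G)] ≥ n − E[|E(G)|] = 142 − 47/4 = 521/4.
Numerically: ≈ 130.250.
(This is only a lower bound; the true E[α(G)] may be larger.)

E[α(G)] ≥ 521/4 ≈ 130.250.


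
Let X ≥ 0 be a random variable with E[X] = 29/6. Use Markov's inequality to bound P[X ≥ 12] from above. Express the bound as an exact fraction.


μ = E[X] = 29/6, a = 12.
Markov: P[X ≥ 12] ≤ μ/a = (29/6)/12 = 29/72.
Numerically: ≈ 0.40278.
(Since a = 12 > μ = 4.83333, the bound 29/72 is < 1 and informative.)

P[X ≥ 12] ≤ 29/72 ≈ 0.40278.


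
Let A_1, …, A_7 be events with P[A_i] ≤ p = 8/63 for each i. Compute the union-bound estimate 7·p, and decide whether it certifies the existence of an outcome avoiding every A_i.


Union bound: P[∪_{i=1}^{7} A_i] ≤ Σ_i P[A_i] ≤ 7·p = 7·(8/63) = 8/9.
Numerically: 8/9 ≈ 0.8888889.
Is 8/9 < 1? YES.
Since P[∪ A_i] ≤ 8/9 < 1, the complement has P[∩ A_i^c] ≥ 1 − 8/9 = 1/9 > 0, so some outcome avoids every A_i.

7·p = 8/9 ≈ 0.8888889; existence CERTIFIED by the union bound.


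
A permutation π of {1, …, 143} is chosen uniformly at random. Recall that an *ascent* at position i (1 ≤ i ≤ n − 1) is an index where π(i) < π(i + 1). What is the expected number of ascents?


Write X = Σ X_I over i = 1, …, 142, with X_I the indicator of one ascent.
There are 142 indicators.
For each fixed i, the pair (π(i), π(i+1)) is a uniformly random ordered pair of distinct values from {1, …, 143}; by symmetry P[π(i) < π(i+1)] = 1/2.
By linearity: E[X] = 142 · (1/2) = (143 − 1) · (1/2) = 71 ≈ 71.0000.

E[X] = 71 = 71.0000.


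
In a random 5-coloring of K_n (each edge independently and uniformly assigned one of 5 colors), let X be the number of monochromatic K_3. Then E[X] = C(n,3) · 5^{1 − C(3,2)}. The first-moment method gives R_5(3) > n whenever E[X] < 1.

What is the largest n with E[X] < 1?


We need C(n, 3) · 5^{1 − 3} < 1, i.e. C(n, 3) < 5^{3 − 1} = 25.
Check values of n near the boundary:
  n = 5: C(5, 3) = 10; 10 < 25? YES
  n = 6: C(6, 3) = 20; 20 < 25? YES
  n = 7: C(7, 3) = 35; 35 < 25? NO
  n = 8: C(8, 3) = 56; 56 < 25? NO
The largest n with C(n, 3) < 25 is n = 6 (where E[X] = 4/5 ≈ 0.8000000). Hence R_5(3) > 6, i.e. R_5(3) ≥ 7.

Largest n = 6; hence R_5(3) > 6.


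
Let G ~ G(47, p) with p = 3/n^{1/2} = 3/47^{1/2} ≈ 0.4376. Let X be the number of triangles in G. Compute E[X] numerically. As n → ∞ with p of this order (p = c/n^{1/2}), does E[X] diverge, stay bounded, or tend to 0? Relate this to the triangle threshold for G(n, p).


Number of potential triangles: C(47, 3) = 16215.
Each occurs with probability p³ ≈ (0.4376)³ ≈ 8.379478e-02.
By linearity: E[X] = C(47, 3)·p³ ≈ 16215 · 8.379478e-02 ≈ 1358.7324.
Since α = 1/2 < 1, p = c/n^{1/2} ≫ 1/n is above the triangle threshold p ~ 1/n. Asymptotically E[X] ~ (c³/6)·n^{3(1−α)} = (3³/6)·n^{1.5} → ∞; triangles are abundant w.h.p.

E[X] ≈ 1358.7324; in regime p = Θ(1/n^{1/2}) E[X] diverges (above the triangle threshold p ~ 1/n).


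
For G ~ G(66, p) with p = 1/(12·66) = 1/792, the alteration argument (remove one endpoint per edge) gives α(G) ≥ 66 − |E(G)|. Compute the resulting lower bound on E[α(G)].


E[|E(G)|] = C(66, 2)·p = 2145 · (1/792) = 65/24.
E[α(G)] ≥ n − E[|E(G)|] = 66 − 65/24 = 1519/24.
Numerically: ≈ 63.29167.
(This is only a lower bound; the true E[α(G)] may be larger.)

E[α(G)] ≥ 1519/24 ≈ 63.29167.


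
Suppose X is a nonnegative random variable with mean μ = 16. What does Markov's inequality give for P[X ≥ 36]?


μ = E[X] = 16, a = 36.
Markov: P[X ≥ 36] ≤ μ/a = (16)/36 = 4/9.
Numerically: ≈ 0.4444.
(Since a = 36 > μ = 16.0000, the bound 4/9 is < 1 and informative.)

P[X ≥ 36] ≤ 4/9 ≈ 0.4444.


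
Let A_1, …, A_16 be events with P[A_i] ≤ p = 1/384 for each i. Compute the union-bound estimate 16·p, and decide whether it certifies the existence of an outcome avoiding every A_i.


Union bound: P[∪_{i=1}^{16} A_i] ≤ Σ_i P[A_i] ≤ 16·p = 16·(1/384) = 1/24.
Numerically: 1/24 ≈ 0.0417.
Is 1/24 < 1? YES.
Since P[∪ A_i] ≤ 1/24 < 1, the complement has P[∩ A_i^c] ≥ 1 − 1/24 = 23/24 > 0, so some outcome avoids every A_i.

16·p = 1/24 ≈ 0.0417; existence CERTIFIED by the union bound.


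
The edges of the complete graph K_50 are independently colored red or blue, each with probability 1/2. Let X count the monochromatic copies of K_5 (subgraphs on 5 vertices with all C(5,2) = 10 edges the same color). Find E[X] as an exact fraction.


Let X = Σ_S X_S over the C(50, 5) = 2118760 subsets S of size 5, where X_S = 1 if the K_5 on S is monochromatic.
For a fixed S, the K_5 on S has C(5, 2) = 10 edges. P[all 10 edges red] = (1/2)^10, and likewise for blue, so P[monochromatic] = 2·(1/2)^10 = 2^{1 − 10} = 1/512.
By linearity of expectation: E[X] = C(50, 5) · 2^{1 − 10} = 2118760 · 1/512 = 264845/64.
Numerically: E[X] ≈ 4138.2031.

E[X] = C(50,5)·2^(1−C(5,2)) = 264845/64 ≈ 4138.2031.


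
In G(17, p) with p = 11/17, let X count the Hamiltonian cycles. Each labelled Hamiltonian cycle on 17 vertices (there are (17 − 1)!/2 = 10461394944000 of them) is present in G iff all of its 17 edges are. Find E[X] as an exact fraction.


K_17 has (17 − 1)!/2 = 10461394944000 labelled Hamiltonian cycles.
For each such Hamiltonian cycle H, let X_H = 1 if all 17 edges of H are present in G. Then P[X_H = 1] = p^{17} = (11/17)^{17} = 505447028499293771/827240261886336764177.
Summing the indicators: E[X] = Σ_H E[X_H] = 10461394944000 · p^{17} = 10461394944000 · 505447028499293771/827240261886336764177 = 5287680988402335763510093824000/827240261886336764177.
Numerically: E[X] ≈ 6.392e+09.

E[X] = 10461394944000 · (11/17)^{17} = 5287680988402335763510093824000/827240261886336764177 ≈ 6.392e+09.


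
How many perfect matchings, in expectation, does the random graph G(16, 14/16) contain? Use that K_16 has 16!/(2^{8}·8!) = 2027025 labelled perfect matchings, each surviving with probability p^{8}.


K_16 has 16!/(2^{8}·8!) = 2027025 labelled perfect matchings.
For each such perfect matching H, let X_H = 1 if all 8 edges of H are present in G. Then P[X_H = 1] = p^{8} = (7/8)^{8} = 5764801/16777216.
Summing the indicators: E[X] = Σ_H E[X_H] = 2027025 · p^{8} = 2027025 · 5764801/16777216 = 11685395747025/16777216.
Numerically: E[X] ≈ 6.965e+05.

E[X] = 2027025 · (7/8)^{8} = 11685395747025/16777216 ≈ 6.965e+05.


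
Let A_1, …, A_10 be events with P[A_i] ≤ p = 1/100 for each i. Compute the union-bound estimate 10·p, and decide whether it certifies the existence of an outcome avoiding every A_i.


Union bound: P[∪_{i=1}^{10} A_i] ≤ Σ_i P[A_i] ≤ 10·p = 10·(1/100) = 1/10.
Numerically: 1/10 ≈ 0.1000000.
Is 1/10 < 1? YES.
Since P[∪ A_i] ≤ 1/10 < 1, the complement has P[∩ A_i^c] ≥ 1 − 1/10 = 9/10 > 0, so some outcome avoids every A_i.

10·p = 1/10 ≈ 0.1000000; existence CERTIFIED by the union bound.


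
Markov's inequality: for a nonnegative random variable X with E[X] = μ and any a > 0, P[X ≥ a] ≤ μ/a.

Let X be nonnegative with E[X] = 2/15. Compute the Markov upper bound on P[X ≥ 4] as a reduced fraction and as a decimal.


μ = E[X] = 2/15, a = 4.
Markov: P[X ≥ 4] ≤ μ/a = (2/15)/4 = 1/30.
Numerically: ≈ 0.03333.
(Since a = 4 > μ = 0.13333, the bound 1/30 is < 1 and informative.)

P[X ≥ 4] ≤ 1/30 ≈ 0.03333.


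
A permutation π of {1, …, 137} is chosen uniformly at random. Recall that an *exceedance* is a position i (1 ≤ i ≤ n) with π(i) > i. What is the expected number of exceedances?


Write X = Σ_{i=1}^{137} X_i, where X_i = 1_{π(i) > i}.
For each fixed i, π(i) is uniform over {1, …, 137} (marginal of a uniform permutation), so P[π(i) > i] = (n − i)/n. Summing: Σ_{i=1}^{137} (n − i)/n = (0 + 1 + … + 136)/137 = 137(137 − 1)/(2·137) = (137 − 1)/2.
Hence E[X] = Σ_{i=1}^{137} (137 − i)/137 = 68 ≈ 68.00000.

E[X] = 68 = 68.00000.
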